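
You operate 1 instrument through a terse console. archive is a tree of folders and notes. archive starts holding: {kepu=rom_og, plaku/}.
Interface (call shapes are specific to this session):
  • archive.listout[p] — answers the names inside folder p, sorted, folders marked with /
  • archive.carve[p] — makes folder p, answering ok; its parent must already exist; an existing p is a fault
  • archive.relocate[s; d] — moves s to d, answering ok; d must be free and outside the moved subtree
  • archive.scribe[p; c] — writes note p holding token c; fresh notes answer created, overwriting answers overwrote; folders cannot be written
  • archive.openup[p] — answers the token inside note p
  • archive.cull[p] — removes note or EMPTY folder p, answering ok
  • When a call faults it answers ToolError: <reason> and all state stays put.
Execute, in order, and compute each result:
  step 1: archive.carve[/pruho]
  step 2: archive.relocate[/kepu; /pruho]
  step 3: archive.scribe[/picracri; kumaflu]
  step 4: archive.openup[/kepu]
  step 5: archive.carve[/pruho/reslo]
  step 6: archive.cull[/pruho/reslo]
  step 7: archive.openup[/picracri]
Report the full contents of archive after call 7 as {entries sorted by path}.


Answer: {kepu=rom_og, picracri=kumaflu, plaku/, pruho/}

Derivation:
-> archive.carve(p: /pruho)
<- ok
-> archive.relocate(s: /kepu, d: /pruho)
<- ToolError: exists
-> archive.scribe(p: /picracri, c: kumaflu)
<- created
-> archive.openup(p: /kepu)
<- rom_og
-> archive.carve(p: /pruho/reslo)
<- ok
-> archive.cull(p: /pruho/reslo)
<- ok
-> archive.openup(p: /picracri)
<- kumaflu


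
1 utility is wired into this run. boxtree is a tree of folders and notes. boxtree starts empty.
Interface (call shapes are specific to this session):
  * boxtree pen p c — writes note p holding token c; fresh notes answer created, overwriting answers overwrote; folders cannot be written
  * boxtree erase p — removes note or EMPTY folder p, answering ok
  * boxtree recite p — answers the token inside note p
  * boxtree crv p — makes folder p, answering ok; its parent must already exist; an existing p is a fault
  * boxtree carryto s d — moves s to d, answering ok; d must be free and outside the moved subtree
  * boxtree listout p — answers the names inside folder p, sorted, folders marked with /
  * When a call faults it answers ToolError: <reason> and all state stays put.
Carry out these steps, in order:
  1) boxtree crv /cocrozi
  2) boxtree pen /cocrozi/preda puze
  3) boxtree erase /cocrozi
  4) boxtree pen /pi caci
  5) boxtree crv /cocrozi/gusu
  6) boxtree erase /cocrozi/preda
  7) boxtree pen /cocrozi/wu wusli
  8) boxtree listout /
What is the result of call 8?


$ boxtree crv p: /cocrozi
= ok
$ boxtree pen p: /cocrozi/preda c: puze
= created
$ boxtree erase p: /cocrozi
= ToolError: not empty
$ boxtree pen p: /pi c: caci
= created
$ boxtree crv p: /cocrozi/gusu
= ok
$ boxtree erase p: /cocrozi/preda
= ok
$ boxtree pen p: /cocrozi/wu c: wusli
= created
$ boxtree listout p: /
= [cocrozi/, pi]

Answer: [cocrozi/, pi]


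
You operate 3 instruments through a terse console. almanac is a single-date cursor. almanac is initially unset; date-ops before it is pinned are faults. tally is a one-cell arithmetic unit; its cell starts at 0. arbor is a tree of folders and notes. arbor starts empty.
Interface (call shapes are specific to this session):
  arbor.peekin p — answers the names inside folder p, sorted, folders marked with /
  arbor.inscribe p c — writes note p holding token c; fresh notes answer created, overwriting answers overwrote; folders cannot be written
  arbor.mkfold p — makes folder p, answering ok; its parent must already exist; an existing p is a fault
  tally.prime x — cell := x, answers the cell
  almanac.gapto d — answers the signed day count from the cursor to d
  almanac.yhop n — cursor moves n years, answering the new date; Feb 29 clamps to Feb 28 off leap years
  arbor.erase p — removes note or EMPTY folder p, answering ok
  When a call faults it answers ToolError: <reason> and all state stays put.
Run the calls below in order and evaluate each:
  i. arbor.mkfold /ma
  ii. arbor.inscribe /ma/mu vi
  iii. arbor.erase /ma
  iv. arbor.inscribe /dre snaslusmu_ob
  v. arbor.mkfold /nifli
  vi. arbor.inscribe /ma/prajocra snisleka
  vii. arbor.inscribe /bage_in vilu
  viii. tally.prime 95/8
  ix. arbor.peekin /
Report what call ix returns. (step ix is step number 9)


Answer: [bage_in, dre, ma/, nifli/]

Derivation:
% arbor.mkfold p='/ma'
[out] ok
% arbor.inscribe p='/ma/mu' c='vi'
[out] created
% arbor.erase p='/ma'
[out] ToolError: not empty
% arbor.inscribe p='/dre' c='snaslusmu_ob'
[out] created
% arbor.mkfold p='/nifli'
[out] ok
% arbor.inscribe p='/ma/prajocra' c='snisleka'
[out] created
% arbor.inscribe p='/bage_in' c='vilu'
[out] created
% tally.prime x='95/8'
[out] 95/8
% arbor.peekin p='/'
[out] [bage_in, dre, ma/, nifli/]


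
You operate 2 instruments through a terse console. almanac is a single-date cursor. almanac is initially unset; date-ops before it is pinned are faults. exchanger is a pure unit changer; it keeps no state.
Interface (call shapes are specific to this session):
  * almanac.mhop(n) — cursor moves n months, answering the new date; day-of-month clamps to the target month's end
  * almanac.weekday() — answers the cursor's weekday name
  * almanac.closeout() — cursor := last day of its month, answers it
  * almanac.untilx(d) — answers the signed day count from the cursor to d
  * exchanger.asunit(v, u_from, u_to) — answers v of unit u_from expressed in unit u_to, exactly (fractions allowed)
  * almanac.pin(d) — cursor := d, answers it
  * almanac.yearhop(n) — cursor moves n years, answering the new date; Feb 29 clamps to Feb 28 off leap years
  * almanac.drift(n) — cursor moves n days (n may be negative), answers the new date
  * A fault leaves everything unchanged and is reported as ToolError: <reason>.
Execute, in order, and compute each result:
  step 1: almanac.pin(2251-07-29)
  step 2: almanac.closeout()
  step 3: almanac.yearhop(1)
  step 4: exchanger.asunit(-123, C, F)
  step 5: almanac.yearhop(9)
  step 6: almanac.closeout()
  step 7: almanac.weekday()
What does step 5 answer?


Invoking almanac.pin using 2251-07-29, yielding 2251-07-29.
Calling almanac.closeout(), and get 2251-07-31.
I run almanac.yearhop using 1, → 2252-07-31.
I invoke exchanger.asunit using -123, C, F: -947/5.
I use almanac.yearhop using 9, and observe 2261-07-31.
I try almanac.closeout, and get 2261-07-31.
I run almanac.weekday(): Wednesday.

Answer: 2261-07-31


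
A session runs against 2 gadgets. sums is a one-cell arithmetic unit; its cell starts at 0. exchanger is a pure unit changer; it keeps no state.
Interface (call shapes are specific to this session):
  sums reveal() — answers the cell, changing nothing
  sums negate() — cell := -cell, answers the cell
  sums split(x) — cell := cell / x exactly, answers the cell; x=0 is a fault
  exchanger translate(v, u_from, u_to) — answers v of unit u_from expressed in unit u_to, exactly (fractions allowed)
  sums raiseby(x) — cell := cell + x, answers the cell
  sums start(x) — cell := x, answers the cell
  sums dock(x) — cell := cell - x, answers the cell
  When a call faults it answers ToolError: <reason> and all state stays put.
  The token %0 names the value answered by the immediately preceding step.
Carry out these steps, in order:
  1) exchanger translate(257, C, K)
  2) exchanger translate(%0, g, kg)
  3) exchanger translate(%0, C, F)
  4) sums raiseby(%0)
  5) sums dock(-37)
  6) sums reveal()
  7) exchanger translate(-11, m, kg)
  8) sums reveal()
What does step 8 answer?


Answer: 6995427/100000

Derivation:
> exchanger translate v=257 u_from=C u_to=K
  10603/20
> exchanger translate v=%0 u_from=g u_to=kg
  10603/20000
> exchanger translate v=%0 u_from=C u_to=F
  3295427/100000
> sums raiseby x=%0
  3295427/100000
> sums dock x=-37
  6995427/100000
> sums reveal
  6995427/100000
> exchanger translate v=-11 u_from=m u_to=kg
  ToolError: incompatible units
> sums reveal
  6995427/100000


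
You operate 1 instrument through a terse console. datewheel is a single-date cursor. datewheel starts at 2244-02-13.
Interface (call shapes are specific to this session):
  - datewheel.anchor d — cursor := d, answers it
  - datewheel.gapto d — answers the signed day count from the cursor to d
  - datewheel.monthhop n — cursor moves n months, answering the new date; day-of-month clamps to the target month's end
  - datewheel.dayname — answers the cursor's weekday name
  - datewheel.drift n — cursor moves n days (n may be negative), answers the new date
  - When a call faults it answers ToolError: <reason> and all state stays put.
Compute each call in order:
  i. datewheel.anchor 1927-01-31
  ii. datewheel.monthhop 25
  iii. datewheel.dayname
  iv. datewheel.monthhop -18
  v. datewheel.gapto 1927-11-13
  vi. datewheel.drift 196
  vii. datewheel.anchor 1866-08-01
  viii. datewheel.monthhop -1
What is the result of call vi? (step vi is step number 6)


Answer: 1928-03-11

Derivation:
% datewheel.anchor(d=1927-01-31) : 1927-01-31
% datewheel.monthhop(n=25) : 1929-02-28
% datewheel.dayname() : Thursday
% datewheel.monthhop(n=-18) : 1927-08-28
% datewheel.gapto(d=1927-11-13) : 77
% datewheel.drift(n=196) : 1928-03-11
% datewheel.anchor(d=1866-08-01) : 1866-08-01
% datewheel.monthhop(n=-1) : 1866-07-01


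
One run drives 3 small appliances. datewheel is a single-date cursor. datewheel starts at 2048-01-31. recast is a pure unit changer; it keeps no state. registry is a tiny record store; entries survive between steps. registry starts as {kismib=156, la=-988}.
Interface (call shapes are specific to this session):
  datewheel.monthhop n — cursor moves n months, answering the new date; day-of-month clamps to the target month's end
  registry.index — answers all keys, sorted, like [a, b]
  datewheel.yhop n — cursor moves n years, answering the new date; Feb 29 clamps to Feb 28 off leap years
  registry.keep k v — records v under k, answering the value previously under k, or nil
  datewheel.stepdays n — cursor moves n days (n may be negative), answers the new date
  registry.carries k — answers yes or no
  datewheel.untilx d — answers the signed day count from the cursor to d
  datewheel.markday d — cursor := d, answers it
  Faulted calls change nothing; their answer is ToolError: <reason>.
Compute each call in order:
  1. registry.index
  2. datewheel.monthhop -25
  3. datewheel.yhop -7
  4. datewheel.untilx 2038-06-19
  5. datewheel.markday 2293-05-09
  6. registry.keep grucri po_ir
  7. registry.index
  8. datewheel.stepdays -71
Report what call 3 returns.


CALL index[]
RET  [kismib, la]
CALL monthhop[n→-25]
RET  2045-12-31
CALL yhop[n→-7]
RET  2038-12-31
CALL untilx[d→2038-06-19]
RET  -195
CALL markday[d→2293-05-09]
RET  2293-05-09
CALL keep[k→grucri; v→po_ir]
RET  nil
CALL index[]
RET  [grucri, kismib, la]
CALL stepdays[n→-71]
RET  2293-02-27

Answer: 2038-12-31


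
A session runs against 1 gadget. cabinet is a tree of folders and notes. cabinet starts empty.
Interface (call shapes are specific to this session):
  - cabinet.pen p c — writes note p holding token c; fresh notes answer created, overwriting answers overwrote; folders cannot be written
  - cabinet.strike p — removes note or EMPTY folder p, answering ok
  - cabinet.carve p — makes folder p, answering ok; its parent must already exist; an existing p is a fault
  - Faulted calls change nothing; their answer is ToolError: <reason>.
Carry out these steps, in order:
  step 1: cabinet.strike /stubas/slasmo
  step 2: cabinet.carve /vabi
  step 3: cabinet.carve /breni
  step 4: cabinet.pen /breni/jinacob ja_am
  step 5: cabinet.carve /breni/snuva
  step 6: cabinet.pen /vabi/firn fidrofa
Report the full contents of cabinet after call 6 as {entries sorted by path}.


Answer: {breni/, breni/jinacob=ja_am, breni/snuva/, vabi/, vabi/firn=fidrofa}

Derivation:
! 1. cabinet.strike(p: /stubas/slasmo) => ToolError: not found
! 2. cabinet.carve(p: /vabi) => ok
! 3. cabinet.carve(p: /breni) => ok
! 4. cabinet.pen(p: /breni/jinacob, c: ja_am) => created
! 5. cabinet.carve(p: /breni/snuva) => ok
! 6. cabinet.pen(p: /vabi/firn, c: fidrofa) => created


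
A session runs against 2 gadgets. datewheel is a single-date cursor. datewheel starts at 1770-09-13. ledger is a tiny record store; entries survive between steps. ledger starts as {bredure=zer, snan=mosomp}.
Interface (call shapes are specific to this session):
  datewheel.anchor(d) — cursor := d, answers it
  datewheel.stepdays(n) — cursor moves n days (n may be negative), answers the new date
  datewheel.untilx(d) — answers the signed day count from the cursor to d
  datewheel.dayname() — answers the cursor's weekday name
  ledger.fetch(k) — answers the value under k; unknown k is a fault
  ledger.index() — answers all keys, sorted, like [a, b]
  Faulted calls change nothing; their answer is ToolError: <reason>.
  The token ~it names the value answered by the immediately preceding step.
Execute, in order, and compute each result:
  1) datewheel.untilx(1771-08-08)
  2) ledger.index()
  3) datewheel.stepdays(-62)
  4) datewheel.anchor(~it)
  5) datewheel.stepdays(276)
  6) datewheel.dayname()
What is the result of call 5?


CALL datewheel.untilx[1771-08-08]
RET  329
CALL ledger.index[]
RET  [bredure, snan]
CALL datewheel.stepdays[-62]
RET  1770-07-13
CALL datewheel.anchor[~it]
RET  1770-07-13
CALL datewheel.stepdays[276]
RET  1771-04-15
CALL datewheel.dayname[]
RET  Monday

Answer: 1771-04-15


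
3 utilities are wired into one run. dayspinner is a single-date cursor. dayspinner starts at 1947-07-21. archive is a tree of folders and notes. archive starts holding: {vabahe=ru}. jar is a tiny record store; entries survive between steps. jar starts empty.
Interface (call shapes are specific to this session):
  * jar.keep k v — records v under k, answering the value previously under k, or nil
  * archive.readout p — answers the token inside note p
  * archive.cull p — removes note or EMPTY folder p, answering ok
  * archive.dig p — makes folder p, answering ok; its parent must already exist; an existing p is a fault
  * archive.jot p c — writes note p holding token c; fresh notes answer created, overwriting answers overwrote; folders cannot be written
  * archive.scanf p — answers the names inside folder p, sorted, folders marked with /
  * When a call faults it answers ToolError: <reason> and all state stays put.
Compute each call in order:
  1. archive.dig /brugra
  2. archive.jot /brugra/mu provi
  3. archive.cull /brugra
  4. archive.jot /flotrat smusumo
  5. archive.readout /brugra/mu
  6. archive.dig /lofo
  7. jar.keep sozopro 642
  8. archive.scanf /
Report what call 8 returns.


>>> dig p=/brugra
[out] ok
>>> jot p=/brugra/mu c=provi
[out] created
>>> cull p=/brugra
[out] ToolError: not empty
>>> jot p=/flotrat c=smusumo
[out] created
>>> readout p=/brugra/mu
[out] provi
>>> dig p=/lofo
[out] ok
>>> keep k=sozopro v=642
[out] nil
>>> scanf p=/
[out] [brugra/, flotrat, lofo/, vabahe]

Answer: [brugra/, flotrat, lofo/, vabahe]


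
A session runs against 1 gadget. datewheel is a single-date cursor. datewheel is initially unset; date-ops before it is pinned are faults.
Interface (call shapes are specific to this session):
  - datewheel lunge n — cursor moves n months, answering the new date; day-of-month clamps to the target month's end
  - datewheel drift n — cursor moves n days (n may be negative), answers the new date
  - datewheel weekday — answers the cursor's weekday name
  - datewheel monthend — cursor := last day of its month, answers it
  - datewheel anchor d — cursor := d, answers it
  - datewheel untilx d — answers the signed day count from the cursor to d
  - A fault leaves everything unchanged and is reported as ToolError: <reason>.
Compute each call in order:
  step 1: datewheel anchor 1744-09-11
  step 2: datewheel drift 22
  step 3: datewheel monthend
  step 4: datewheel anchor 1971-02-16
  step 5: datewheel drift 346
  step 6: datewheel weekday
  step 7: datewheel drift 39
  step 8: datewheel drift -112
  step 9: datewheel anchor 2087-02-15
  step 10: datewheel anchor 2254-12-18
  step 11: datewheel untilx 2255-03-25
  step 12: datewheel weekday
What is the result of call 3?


Do: datewheel anchor[d='1744-09-11']
See: 1744-09-11
Do: datewheel drift[n='22']
See: 1744-10-03
Do: datewheel monthend[]
See: 1744-10-31
Do: datewheel anchor[d='1971-02-16']
See: 1971-02-16
Do: datewheel drift[n='346']
See: 1972-01-28
Do: datewheel weekday[]
See: Friday
Do: datewheel drift[n='39']
See: 1972-03-07
Do: datewheel drift[n='-112']
See: 1971-11-16
Do: datewheel anchor[d='2087-02-15']
See: 2087-02-15
Do: datewheel anchor[d='2254-12-18']
See: 2254-12-18
Do: datewheel untilx[d='2255-03-25']
See: 97
Do: datewheel weekday[]
See: Monday

Answer: 1744-10-31


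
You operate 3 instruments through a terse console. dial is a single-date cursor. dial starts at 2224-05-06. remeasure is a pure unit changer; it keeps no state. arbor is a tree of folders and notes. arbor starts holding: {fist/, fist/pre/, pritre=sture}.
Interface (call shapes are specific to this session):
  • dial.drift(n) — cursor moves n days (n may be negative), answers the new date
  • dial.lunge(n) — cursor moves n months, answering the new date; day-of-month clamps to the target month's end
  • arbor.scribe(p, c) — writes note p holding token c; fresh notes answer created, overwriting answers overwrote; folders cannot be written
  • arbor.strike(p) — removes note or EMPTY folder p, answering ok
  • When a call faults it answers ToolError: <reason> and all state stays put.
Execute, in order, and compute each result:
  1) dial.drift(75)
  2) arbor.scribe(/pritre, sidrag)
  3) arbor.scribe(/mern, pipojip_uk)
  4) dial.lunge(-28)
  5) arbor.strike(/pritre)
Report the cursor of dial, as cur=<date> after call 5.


Answer: cur=2222-03-20

Derivation:
Now I run drift passing n='75', yielding 2224-07-20.
Calling scribe passing p='/pritre', c='sidrag', giving overwrote.
I invoke scribe passing p='/mern', c='pipojip_uk', → created.
I use lunge passing n='-28': 2222-03-20.
Invoking strike passing p='/pritre', giving ok.


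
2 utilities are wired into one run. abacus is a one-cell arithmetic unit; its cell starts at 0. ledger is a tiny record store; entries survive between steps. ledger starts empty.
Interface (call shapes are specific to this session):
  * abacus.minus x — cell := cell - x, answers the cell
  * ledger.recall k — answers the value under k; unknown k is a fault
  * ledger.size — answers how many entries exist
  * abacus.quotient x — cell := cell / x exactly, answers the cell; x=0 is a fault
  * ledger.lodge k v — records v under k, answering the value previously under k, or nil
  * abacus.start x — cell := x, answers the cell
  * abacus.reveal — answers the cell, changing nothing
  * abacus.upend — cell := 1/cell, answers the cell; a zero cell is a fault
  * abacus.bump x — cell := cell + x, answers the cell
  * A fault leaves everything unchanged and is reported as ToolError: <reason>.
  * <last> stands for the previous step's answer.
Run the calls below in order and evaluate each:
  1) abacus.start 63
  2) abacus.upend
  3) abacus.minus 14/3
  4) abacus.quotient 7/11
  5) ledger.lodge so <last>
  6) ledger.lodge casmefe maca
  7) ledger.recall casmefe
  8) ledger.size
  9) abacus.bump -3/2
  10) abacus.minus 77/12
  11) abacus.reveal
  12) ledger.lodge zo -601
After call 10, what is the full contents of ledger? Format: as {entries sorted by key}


% abacus.start(x→63) == 63
% abacus.upend() == 1/63
% abacus.minus(x→14/3) == -293/63
% abacus.quotient(x→7/11) == -3223/441
% ledger.lodge(k→so, v→<last>) == nil
% ledger.lodge(k→casmefe, v→maca) == nil
% ledger.recall(k→casmefe) == maca
% ledger.size() == 2
% abacus.bump(x→-3/2) == -7769/882
% abacus.minus(x→77/12) == -26857/1764
% abacus.reveal() == -26857/1764
% ledger.lodge(k→zo, v→-601) == nil

Answer: {casmefe=maca, so=-3223/441}


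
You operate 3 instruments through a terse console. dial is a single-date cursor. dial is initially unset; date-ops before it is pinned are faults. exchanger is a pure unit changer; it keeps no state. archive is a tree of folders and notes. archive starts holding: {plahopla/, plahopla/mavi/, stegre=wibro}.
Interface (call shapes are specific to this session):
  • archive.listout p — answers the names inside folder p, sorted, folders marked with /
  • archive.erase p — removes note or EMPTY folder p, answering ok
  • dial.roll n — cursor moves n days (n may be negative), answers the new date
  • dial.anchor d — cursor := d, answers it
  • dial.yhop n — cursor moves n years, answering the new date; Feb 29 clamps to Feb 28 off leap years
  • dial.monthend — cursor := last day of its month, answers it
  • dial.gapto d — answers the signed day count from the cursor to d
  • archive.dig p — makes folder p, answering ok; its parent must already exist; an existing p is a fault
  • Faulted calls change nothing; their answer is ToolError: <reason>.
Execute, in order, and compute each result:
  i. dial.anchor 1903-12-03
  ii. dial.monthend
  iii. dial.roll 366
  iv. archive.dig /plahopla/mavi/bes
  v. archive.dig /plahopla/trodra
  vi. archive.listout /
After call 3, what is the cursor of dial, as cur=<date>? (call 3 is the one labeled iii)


Answer: cur=1904-12-31

Derivation:
Step: dial.anchor[d→1903-12-03]
Result: 1903-12-03
Step: dial.monthend[]
Result: 1903-12-31
Step: dial.roll[n→366]
Result: 1904-12-31
Step: archive.dig[p→/plahopla/mavi/bes]
Result: ok
Step: archive.dig[p→/plahopla/trodra]
Result: ok
Step: archive.listout[p→/]
Result: [plahopla/, stegre]


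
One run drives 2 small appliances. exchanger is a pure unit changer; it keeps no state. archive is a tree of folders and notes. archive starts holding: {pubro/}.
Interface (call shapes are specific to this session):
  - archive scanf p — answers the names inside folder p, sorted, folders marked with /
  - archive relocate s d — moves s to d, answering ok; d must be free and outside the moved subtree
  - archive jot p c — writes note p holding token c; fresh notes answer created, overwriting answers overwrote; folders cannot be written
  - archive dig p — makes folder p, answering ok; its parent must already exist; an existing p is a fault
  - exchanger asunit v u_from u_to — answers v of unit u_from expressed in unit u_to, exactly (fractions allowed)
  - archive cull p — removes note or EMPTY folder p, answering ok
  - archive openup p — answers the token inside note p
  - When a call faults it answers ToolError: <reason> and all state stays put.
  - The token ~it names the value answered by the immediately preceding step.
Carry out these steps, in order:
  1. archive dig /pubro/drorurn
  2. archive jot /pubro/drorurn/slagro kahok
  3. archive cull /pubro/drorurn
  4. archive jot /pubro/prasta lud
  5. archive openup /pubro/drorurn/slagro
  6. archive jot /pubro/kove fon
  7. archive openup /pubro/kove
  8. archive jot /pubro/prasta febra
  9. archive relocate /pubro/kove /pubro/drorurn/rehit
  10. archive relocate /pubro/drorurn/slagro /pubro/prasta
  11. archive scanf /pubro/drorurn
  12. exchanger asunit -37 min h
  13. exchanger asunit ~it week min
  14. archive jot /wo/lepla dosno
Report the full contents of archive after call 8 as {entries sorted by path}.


Act: archive dig[p='/pubro/drorurn']
Obs: ok
Act: archive jot[p='/pubro/drorurn/slagro'; c='kahok']
Obs: created
Act: archive cull[p='/pubro/drorurn']
Obs: ToolError: not empty
Act: archive jot[p='/pubro/prasta'; c='lud']
Obs: created
Act: archive openup[p='/pubro/drorurn/slagro']
Obs: kahok
Act: archive jot[p='/pubro/kove'; c='fon']
Obs: created
Act: archive openup[p='/pubro/kove']
Obs: fon
Act: archive jot[p='/pubro/prasta'; c='febra']
Obs: overwrote
Act: archive relocate[s='/pubro/kove'; d='/pubro/drorurn/rehit']
Obs: ok
Act: archive relocate[s='/pubro/drorurn/slagro'; d='/pubro/prasta']
Obs: ToolError: exists
Act: archive scanf[p='/pubro/drorurn']
Obs: [rehit, slagro]
Act: exchanger asunit[v='-37'; u_from='min'; u_to='h']
Obs: -37/60
Act: exchanger asunit[v='~it'; u_from='week'; u_to='min']
Obs: -6216
Act: archive jot[p='/wo/lepla'; c='dosno']
Obs: ToolError: no parent

Answer: {pubro/, pubro/drorurn/, pubro/drorurn/slagro=kahok, pubro/kove=fon, pubro/prasta=febra}


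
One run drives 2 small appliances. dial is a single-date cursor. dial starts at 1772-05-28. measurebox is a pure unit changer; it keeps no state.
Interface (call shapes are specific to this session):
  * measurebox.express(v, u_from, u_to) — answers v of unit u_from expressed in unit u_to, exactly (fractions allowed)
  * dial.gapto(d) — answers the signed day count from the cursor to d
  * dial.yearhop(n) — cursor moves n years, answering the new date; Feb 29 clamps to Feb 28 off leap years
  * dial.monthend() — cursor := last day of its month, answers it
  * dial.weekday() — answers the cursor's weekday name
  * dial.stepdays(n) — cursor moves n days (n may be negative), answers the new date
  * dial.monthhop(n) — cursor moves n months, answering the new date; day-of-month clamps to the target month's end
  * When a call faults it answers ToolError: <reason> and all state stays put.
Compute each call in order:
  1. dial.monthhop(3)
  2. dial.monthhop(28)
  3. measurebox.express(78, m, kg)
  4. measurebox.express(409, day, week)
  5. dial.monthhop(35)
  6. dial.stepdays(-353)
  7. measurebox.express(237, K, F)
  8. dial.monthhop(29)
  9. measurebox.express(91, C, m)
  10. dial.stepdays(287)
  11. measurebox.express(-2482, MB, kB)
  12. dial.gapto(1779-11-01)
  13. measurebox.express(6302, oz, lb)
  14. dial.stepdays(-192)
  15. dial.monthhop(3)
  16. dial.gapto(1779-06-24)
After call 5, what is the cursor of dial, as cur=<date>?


Answer: cur=1777-11-28

Derivation:
$ monthhop 3
[out] 1772-08-28
$ monthhop 28
[out] 1774-12-28
$ express 78 m kg
[out] ToolError: incompatible units
$ express 409 day week
[out] 409/7
$ monthhop 35
[out] 1777-11-28
$ stepdays -353
[out] 1776-12-10
$ express 237 K F
[out] -3307/100
$ monthhop 29
[out] 1779-05-10
$ express 91 C m
[out] ToolError: incompatible units
$ stepdays 287
[out] 1780-02-21
$ express -2482 MB kB
[out] -2482000
$ gapto 1779-11-01
[out] -112
$ express 6302 oz lb
[out] 3151/8
$ stepdays -192
[out] 1779-08-13
$ monthhop 3
[out] 1779-11-13
$ gapto 1779-06-24
[out] -142


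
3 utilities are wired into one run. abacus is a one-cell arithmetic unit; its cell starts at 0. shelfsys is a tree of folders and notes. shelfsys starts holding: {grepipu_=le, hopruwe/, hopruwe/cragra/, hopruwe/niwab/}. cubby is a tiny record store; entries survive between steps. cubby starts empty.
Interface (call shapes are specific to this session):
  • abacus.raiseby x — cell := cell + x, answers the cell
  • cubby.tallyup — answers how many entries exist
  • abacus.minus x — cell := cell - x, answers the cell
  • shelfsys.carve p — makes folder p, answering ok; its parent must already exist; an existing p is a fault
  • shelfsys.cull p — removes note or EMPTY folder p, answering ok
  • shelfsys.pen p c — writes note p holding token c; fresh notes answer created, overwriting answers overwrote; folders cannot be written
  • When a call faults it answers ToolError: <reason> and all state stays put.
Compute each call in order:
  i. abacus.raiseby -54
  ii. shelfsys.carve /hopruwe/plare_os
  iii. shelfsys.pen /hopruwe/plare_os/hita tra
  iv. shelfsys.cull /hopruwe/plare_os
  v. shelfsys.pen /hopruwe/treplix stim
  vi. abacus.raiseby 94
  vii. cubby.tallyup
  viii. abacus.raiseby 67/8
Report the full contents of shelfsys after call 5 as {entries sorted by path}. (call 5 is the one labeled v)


Answer: {grepipu_=le, hopruwe/, hopruwe/cragra/, hopruwe/niwab/, hopruwe/plare_os/, hopruwe/plare_os/hita=tra, hopruwe/treplix=stim}

Derivation:
> abacus.raiseby x=-54
[out] -54
> shelfsys.carve p=/hopruwe/plare_os
[out] ok
> shelfsys.pen p=/hopruwe/plare_os/hita c=tra
[out] created
> shelfsys.cull p=/hopruwe/plare_os
[out] ToolError: not empty
> shelfsys.pen p=/hopruwe/treplix c=stim
[out] created
> abacus.raiseby x=94
[out] 40
> cubby.tallyup
[out] 0
> abacus.raiseby x=67/8
[out] 387/8


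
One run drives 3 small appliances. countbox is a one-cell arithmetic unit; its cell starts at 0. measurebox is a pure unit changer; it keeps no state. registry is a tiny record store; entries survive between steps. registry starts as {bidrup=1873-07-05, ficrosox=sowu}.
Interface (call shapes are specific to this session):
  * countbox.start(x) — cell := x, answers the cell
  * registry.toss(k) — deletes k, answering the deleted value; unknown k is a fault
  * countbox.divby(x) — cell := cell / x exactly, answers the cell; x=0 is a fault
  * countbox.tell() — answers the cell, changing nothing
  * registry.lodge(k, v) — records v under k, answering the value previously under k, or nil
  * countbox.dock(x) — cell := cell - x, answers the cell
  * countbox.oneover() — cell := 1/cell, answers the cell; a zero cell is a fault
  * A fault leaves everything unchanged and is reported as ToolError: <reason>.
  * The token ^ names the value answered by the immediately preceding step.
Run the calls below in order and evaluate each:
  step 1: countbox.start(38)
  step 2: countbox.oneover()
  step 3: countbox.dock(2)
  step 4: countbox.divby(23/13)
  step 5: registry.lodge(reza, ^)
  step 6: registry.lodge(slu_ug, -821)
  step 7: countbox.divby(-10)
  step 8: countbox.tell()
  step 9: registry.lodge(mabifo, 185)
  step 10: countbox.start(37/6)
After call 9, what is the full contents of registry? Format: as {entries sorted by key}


! countbox.start(x=38) => 38
! countbox.oneover() => 1/38
! countbox.dock(x=2) => -75/38
! countbox.divby(x=23/13) => -975/874
! registry.lodge(k=reza, v=^) => nil
! registry.lodge(k=slu_ug, v=-821) => nil
! countbox.divby(x=-10) => 195/1748
! countbox.tell() => 195/1748
! registry.lodge(k=mabifo, v=185) => nil
! countbox.start(x=37/6) => 37/6

Answer: {bidrup=1873-07-05, ficrosox=sowu, mabifo=185, reza=-975/874, slu_ug=-821}


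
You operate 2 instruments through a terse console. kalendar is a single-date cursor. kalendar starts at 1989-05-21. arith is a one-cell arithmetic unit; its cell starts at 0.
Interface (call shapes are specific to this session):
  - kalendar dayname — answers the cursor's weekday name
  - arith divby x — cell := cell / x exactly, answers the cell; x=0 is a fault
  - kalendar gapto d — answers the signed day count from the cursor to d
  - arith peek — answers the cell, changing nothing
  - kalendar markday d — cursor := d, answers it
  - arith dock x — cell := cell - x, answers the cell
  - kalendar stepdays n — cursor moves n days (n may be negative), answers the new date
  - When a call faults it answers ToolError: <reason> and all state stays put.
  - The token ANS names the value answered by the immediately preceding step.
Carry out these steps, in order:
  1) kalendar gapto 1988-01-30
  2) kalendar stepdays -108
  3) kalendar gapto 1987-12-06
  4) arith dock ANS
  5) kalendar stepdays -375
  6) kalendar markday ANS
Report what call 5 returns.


Answer: 1988-01-24

Derivation:
Next I call kalendar gapto using d='1988-01-30', — result: -477.
I use kalendar stepdays using n='-108', — result: 1989-02-02.
Invoking kalendar gapto using d='1987-12-06', and observe -424.
Then arith dock using x='ANS', and observe 424.
Now I run kalendar stepdays using n='-375': 1988-01-24.
I call kalendar markday using d='ANS', and see 1988-01-24.


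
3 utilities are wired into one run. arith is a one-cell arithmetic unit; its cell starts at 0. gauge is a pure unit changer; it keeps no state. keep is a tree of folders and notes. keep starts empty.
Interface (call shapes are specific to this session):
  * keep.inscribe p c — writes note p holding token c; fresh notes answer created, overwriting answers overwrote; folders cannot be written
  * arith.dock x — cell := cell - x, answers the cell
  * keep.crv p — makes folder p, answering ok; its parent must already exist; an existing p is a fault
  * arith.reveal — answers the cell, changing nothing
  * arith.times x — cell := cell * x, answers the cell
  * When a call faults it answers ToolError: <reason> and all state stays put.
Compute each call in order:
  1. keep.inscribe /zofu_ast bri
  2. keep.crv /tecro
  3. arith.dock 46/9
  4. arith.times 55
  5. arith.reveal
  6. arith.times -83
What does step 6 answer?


Answer: 209990/9

Derivation:
-- keep.inscribe(p: /zofu_ast, c: bri) -> created
-- keep.crv(p: /tecro) -> ok
-- arith.dock(x: 46/9) -> -46/9
-- arith.times(x: 55) -> -2530/9
-- arith.reveal() -> -2530/9
-- arith.times(x: -83) -> 209990/9


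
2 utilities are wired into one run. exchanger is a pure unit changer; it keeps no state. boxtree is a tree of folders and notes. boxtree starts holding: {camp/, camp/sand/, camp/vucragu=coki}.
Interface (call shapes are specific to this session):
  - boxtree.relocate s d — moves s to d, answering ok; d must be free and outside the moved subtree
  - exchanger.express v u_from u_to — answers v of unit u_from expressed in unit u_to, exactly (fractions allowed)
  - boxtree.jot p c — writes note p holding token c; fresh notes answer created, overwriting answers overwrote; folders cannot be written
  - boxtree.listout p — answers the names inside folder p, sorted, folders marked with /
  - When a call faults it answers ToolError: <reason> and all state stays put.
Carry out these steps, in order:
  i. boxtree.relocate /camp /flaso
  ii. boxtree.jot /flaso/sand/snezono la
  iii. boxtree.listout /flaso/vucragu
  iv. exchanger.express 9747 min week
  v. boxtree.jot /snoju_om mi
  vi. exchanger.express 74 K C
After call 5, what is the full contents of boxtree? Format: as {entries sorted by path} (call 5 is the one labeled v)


>> relocate(/camp, /flaso)
<< ok
>> jot(/flaso/sand/snezono, la)
<< created
>> listout(/flaso/vucragu)
<< ToolError: not a directory
>> express(9747, min, week)
<< 1083/1120
>> jot(/snoju_om, mi)
<< created
>> express(74, K, C)
<< -3983/20

Answer: {flaso/, flaso/sand/, flaso/sand/snezono=la, flaso/vucragu=coki, snoju_om=mi}


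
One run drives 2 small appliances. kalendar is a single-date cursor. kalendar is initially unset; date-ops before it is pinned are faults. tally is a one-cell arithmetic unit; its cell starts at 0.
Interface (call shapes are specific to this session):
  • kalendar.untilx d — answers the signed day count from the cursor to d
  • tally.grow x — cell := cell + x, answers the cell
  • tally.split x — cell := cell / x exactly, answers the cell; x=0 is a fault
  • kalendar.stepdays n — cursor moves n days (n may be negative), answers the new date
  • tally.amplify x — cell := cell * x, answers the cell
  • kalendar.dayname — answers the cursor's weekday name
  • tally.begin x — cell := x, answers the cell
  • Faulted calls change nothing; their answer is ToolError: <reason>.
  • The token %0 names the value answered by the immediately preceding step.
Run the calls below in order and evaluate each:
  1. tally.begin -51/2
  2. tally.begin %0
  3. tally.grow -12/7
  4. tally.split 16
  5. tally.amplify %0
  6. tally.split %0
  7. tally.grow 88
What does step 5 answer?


Answer: 145161/50176

Derivation:
> begin x: -51/2
  -51/2
> begin x: %0
  -51/2
> grow x: -12/7
  -381/14
> split x: 16
  -381/224
> amplify x: %0
  145161/50176
> split x: %0
  1
> grow x: 88
  89


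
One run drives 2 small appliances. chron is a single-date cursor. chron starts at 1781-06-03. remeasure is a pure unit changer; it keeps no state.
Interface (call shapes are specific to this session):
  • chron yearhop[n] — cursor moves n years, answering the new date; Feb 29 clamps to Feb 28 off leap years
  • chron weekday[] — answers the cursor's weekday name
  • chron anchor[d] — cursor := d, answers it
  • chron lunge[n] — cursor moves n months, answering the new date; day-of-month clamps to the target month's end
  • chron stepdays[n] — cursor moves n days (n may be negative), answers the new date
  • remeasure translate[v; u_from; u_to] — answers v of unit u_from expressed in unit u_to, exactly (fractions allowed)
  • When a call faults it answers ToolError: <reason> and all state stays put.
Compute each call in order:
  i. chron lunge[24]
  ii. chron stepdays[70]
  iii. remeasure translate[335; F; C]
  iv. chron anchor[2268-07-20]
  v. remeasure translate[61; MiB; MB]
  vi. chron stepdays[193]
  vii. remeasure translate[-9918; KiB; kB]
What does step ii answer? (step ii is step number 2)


> chron lunge n=24
= 1783-06-03
> chron stepdays n=70
= 1783-08-12
> remeasure translate v=335 u_from=F u_to=C
= 505/3
> chron anchor d=2268-07-20
= 2268-07-20
> remeasure translate v=61 u_from=MiB u_to=MB
= 999424/15625
> chron stepdays n=193
= 2269-01-29
> remeasure translate v=-9918 u_from=KiB u_to=kB
= -1269504/125

Answer: 1783-08-12


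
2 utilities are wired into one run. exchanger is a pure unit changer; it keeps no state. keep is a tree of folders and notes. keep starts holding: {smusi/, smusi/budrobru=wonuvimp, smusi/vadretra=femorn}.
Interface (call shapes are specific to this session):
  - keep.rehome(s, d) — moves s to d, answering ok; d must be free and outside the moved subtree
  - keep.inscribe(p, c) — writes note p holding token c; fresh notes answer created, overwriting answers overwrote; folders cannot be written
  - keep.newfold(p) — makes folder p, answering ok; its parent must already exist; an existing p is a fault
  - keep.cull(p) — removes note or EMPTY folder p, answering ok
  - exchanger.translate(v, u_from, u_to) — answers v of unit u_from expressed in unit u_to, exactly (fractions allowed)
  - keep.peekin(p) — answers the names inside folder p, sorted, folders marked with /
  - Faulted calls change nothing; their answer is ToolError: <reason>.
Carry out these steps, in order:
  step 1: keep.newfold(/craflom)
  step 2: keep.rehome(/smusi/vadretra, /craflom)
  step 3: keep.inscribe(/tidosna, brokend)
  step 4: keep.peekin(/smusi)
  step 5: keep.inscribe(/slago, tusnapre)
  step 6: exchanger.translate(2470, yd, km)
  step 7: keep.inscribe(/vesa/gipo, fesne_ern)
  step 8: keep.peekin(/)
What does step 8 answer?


Calling keep.newfold(/craflom), and get ok.
Next I call keep.rehome(/smusi/vadretra, /craflom), yielding ToolError: exists.
I use keep.inscribe(/tidosna, brokend), → created.
Invoking keep.peekin(/smusi), yielding [budrobru, vadretra].
Calling keep.inscribe(/slago, tusnapre), which returns created.
Using exchanger.translate(2470, yd, km), and see 282321/125000.
I use keep.inscribe(/vesa/gipo, fesne_ern), yielding ToolError: no parent.
I call keep.peekin(/), and see [craflom/, slago, smusi/, tidosna].

Answer: [craflom/, slago, smusi/, tidosna]


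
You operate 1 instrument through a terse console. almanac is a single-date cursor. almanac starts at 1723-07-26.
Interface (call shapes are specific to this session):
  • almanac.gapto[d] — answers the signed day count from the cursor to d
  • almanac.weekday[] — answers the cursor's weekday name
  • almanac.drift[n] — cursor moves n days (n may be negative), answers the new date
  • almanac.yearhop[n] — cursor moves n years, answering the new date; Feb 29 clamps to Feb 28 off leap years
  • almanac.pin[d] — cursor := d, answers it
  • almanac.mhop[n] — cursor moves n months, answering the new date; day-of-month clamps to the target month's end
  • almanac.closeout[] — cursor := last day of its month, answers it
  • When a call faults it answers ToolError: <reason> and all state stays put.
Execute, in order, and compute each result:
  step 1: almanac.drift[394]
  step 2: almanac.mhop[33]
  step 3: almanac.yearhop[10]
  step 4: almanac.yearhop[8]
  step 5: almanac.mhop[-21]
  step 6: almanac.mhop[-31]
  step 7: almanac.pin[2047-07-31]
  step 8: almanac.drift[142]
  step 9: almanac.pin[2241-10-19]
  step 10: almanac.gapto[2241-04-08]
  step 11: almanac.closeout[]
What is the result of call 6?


Step: almanac.drift[n=394]
Result: 1724-08-23
Step: almanac.mhop[n=33]
Result: 1727-05-23
Step: almanac.yearhop[n=10]
Result: 1737-05-23
Step: almanac.yearhop[n=8]
Result: 1745-05-23
Step: almanac.mhop[n=-21]
Result: 1743-08-23
Step: almanac.mhop[n=-31]
Result: 1741-01-23
Step: almanac.pin[d=2047-07-31]
Result: 2047-07-31
Step: almanac.drift[n=142]
Result: 2047-12-20
Step: almanac.pin[d=2241-10-19]
Result: 2241-10-19
Step: almanac.gapto[d=2241-04-08]
Result: -194
Step: almanac.closeout[]
Result: 2241-10-31

Answer: 1741-01-23
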